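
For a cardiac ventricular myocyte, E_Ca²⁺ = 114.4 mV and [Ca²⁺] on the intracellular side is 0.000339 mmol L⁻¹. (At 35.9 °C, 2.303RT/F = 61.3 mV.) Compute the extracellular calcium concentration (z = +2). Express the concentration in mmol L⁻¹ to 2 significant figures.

Nernst: E = (61.3/2) · log₁₀([out]/[in]), so log₁₀([out]/[in]) = 114.4 × 2 / 61.3 = 3.7325.
[out]/[in] = 10^(3.7325) = 5401.
[out] = 5401 × 0.000339 = 1.831 mmol L⁻¹.

1.8 mmol L⁻¹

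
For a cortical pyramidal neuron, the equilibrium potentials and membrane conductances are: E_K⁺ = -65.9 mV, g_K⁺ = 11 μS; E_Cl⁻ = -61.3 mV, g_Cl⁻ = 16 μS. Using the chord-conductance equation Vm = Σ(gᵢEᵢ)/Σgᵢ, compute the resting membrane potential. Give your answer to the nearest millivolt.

-63 mV

Σ gᵢEᵢ = 11·(-65.9) + 16·(-61.3) = -1705.70
Σ gᵢ = 11 + 16 = 27
Vm = -1705.70 / 27 = -63.17 mV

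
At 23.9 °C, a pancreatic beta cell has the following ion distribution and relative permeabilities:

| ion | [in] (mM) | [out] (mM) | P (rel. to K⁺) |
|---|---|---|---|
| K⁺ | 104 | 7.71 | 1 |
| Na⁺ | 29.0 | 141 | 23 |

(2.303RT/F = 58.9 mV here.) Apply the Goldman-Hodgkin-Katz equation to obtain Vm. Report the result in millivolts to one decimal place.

Vm = 58.9 · log₁₀[(Σ P·[cation]ₒ + Σ P·[anion]ᵢ) / (Σ P·[cation]ᵢ + Σ P·[anion]ₒ)]
Numerator = 1×7.71 + 23×141 = 3251
Denominator = 1×104 + 23×29.0 = 771
Vm = 58.9 · log₁₀(4.2162) = 58.9 × (0.6249) = 36.81 mV

36.8 mV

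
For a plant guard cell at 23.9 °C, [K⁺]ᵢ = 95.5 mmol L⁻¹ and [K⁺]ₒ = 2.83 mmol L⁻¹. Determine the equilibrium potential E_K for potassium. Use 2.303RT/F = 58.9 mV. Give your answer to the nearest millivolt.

-90 mV

E = (58.9/z) · log₁₀([K⁺]_out/[K⁺]_in) with z = +1.
= (58.9/1) · log₁₀(2.83/95.5) = 58.90 · log₁₀(0.02963)
= 58.90 · (-1.5282) = -90.01 mV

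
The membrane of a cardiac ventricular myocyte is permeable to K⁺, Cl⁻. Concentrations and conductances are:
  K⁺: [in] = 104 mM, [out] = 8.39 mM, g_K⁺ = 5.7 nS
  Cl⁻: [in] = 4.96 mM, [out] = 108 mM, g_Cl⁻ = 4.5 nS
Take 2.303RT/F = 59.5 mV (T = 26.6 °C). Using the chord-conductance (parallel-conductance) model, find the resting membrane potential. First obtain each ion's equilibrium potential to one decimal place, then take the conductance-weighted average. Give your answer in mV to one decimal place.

E_K⁺ = (59.5/1)·log₁₀(8.39/104) = -65.0 mV
E_Cl⁻ = (59.5/-1)·log₁₀(108/4.96) = -79.6 mV
Vm = (Σ gᵢEᵢ)/(Σ gᵢ) = (5.7·-65.0 + 4.5·-79.6) / (5.7 + 4.5)
= -728.70 / 10.2 = -71.44 mV

-71.4 mV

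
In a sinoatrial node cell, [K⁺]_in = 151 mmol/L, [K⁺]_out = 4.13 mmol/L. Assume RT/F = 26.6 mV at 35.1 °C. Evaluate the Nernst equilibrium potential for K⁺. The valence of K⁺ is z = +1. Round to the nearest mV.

E = (26.6/z) · ln([K⁺]_out/[K⁺]_in) with z = +1.
= (26.6/1) · ln(4.13/151) = 26.60 · ln(0.02735)
= 26.60 · (-3.5990) = -95.73 mV

-96 mV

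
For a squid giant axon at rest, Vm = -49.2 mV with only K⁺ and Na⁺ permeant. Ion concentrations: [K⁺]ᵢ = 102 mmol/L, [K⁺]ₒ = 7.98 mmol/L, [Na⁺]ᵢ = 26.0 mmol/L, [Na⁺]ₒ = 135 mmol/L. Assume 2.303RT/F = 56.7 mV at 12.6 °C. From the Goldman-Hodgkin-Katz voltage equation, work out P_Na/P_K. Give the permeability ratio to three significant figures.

0.0445

Let α = P_Na/P_K. GHK: Vm = 56.7·log₁₀[(Kₒ + α·Naₒ)/(Kᵢ + α·Naᵢ)].
10^(Vm/56.7) = 10^(-49.2/56.7) = 0.1356
So 0.1356·(Kᵢ + α·Naᵢ) = Kₒ + α·Naₒ → α = (0.1356·102.0 − 7.98) / (135.0 − 0.1356·26.0)
α = (13.83 − 7.98) / (135.0 − 3.526) = 5.852/131.5 = 0.04451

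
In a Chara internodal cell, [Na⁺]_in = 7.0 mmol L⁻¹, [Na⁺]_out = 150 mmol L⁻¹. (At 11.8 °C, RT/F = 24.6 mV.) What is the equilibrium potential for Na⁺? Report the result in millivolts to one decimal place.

75.4 mV

E = (24.6/z) · ln([Na⁺]_out/[Na⁺]_in) with z = +1.
= (24.6/1) · ln(150/7.0) = 24.60 · ln(21.43)
= 24.60 · (3.0647) = 75.39 mV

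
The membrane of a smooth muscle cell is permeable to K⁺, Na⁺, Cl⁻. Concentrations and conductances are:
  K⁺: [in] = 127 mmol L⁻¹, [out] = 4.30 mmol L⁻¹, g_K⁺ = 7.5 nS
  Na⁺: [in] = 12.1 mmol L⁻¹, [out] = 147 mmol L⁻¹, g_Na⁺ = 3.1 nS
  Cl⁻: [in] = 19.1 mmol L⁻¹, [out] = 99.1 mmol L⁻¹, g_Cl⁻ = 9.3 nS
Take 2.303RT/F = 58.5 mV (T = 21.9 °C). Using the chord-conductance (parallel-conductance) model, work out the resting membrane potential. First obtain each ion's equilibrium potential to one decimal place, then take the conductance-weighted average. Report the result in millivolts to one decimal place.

E_K⁺ = (58.5/1)·log₁₀(4.30/127) = -86.0 mV
E_Na⁺ = (58.5/1)·log₁₀(147/12.1) = 63.4 mV
E_Cl⁻ = (58.5/-1)·log₁₀(99.1/19.1) = -41.8 mV
Vm = (Σ gᵢEᵢ)/(Σ gᵢ) = (7.5·-86.0 + 3.1·63.4 + 9.3·-41.8) / (7.5 + 3.1 + 9.3)
= -837.20 / 19.9 = -42.07 mV

-42.1 mV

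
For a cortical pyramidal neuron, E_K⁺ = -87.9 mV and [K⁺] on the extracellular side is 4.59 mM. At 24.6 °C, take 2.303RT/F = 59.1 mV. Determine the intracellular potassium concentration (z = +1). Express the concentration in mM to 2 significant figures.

Nernst: E = (59.1/1) · log₁₀([out]/[in]), so log₁₀([out]/[in]) = -87.9 × 1 / 59.1 = -1.4873.
[out]/[in] = 10^(-1.4873) = 0.03256.
[in] = 4.59 / 0.03256 = 141 mM.

140 mM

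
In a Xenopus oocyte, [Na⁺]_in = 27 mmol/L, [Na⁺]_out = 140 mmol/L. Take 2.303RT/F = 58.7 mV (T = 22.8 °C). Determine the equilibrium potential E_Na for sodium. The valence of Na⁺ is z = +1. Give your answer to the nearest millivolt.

E = (58.7/z) · log₁₀([Na⁺]_out/[Na⁺]_in) with z = +1.
= (58.7/1) · log₁₀(140/27) = 58.70 · log₁₀(5.185)
= 58.70 · (0.7148) = 41.96 mV

42 mV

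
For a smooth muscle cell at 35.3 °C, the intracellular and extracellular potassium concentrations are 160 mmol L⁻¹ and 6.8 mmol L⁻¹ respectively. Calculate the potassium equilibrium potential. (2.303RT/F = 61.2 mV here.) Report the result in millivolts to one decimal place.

-83.9 mV

E = (61.2/z) · log₁₀([K⁺]_out/[K⁺]_in) with z = +1.
= (61.2/1) · log₁₀(6.8/160) = 61.20 · log₁₀(0.0425)
= 61.20 · (-1.3716) = -83.94 mV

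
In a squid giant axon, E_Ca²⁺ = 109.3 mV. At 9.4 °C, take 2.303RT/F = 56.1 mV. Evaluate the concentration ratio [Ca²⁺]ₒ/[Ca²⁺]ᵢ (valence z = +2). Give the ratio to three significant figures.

log₁₀([out]/[in]) = E·z/(56.1) = 109.3 × 2 / 56.1 = 3.8966
[out]/[in] = 10^(3.8966) = 7882

7880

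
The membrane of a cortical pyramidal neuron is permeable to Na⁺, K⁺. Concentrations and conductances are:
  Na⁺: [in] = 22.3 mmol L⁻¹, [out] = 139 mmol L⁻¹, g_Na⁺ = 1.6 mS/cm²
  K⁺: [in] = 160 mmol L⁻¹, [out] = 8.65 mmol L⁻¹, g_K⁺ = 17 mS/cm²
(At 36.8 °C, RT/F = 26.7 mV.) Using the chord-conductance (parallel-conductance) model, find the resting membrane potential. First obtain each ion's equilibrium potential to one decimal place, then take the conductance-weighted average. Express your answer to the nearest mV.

E_Na⁺ = (26.7/1)·ln(139/22.3) = 48.9 mV
E_K⁺ = (26.7/1)·ln(8.65/160) = -77.9 mV
Vm = (Σ gᵢEᵢ)/(Σ gᵢ) = (1.6·48.9 + 17·-77.9) / (1.6 + 17)
= -1246.06 / 18.6 = -66.99 mV

-67 mV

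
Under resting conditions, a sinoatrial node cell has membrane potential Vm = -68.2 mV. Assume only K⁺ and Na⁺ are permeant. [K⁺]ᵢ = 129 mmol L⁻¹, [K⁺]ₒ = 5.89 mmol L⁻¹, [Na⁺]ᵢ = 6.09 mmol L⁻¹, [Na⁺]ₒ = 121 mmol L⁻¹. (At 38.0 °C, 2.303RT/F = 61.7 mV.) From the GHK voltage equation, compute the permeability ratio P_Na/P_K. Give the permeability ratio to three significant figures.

Let α = P_Na/P_K. GHK: Vm = 61.7·log₁₀[(Kₒ + α·Naₒ)/(Kᵢ + α·Naᵢ)].
10^(Vm/61.7) = 10^(-68.2/61.7) = 0.078461
So 0.078461·(Kᵢ + α·Naᵢ) = Kₒ + α·Naₒ → α = (0.078461·129.0 − 5.89) / (121.0 − 0.078461·6.09)
α = (10.12 − 5.89) / (121.0 − 0.4778) = 4.231/120.5 = 0.03511

0.0351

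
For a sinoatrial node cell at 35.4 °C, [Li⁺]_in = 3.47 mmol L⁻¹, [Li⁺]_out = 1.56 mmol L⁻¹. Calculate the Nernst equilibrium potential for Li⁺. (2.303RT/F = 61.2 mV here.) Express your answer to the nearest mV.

-21 mV

E = (61.2/z) · log₁₀([Li⁺]_out/[Li⁺]_in) with z = +1.
= (61.2/1) · log₁₀(1.56/3.47) = 61.20 · log₁₀(0.4496)
= 61.20 · (-0.3472) = -21.25 mV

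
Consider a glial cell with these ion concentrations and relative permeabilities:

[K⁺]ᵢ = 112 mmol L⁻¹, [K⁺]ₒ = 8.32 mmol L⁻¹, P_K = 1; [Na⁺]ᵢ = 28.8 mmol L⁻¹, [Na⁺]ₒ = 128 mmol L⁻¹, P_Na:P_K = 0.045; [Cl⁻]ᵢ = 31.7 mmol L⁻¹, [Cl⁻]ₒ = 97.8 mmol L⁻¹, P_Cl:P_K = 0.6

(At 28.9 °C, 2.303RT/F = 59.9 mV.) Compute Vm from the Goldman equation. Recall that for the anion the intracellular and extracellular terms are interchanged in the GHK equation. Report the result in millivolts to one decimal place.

Vm = 59.9 · log₁₀[(Σ P·[cation]ₒ + Σ P·[anion]ᵢ) / (Σ P·[cation]ᵢ + Σ P·[anion]ₒ)]
Numerator = 1×8.32 + 0.045×128 + 0.6×31.7 = 33.1
Denominator = 1×112 + 0.045×28.8 + 0.6×97.8 = 172
Vm = 59.9 · log₁₀(0.19247) = 59.9 × (-0.7156) = -42.87 mV

-42.9 mV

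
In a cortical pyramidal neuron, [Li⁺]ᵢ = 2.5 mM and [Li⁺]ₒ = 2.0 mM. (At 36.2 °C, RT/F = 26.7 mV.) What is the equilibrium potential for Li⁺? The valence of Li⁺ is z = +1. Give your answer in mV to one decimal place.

E = (26.7/z) · ln([Li⁺]_out/[Li⁺]_in) with z = +1.
= (26.7/1) · ln(2.0/2.5) = 26.70 · ln(0.8)
= 26.70 · (-0.2231) = -5.96 mV

-6.0 mV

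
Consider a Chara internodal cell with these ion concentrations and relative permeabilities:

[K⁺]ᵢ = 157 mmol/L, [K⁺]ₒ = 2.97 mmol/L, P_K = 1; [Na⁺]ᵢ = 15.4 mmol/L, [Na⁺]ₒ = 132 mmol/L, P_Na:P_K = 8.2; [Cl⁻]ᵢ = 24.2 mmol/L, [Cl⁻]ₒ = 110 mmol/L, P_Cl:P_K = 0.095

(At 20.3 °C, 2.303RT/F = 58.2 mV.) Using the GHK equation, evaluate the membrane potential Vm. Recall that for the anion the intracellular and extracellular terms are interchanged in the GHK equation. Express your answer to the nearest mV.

Vm = 58.2 · log₁₀[(Σ P·[cation]ₒ + Σ P·[anion]ᵢ) / (Σ P·[cation]ᵢ + Σ P·[anion]ₒ)]
Numerator = 1×2.97 + 8.2×132 + 0.095×24.2 = 1088
Denominator = 1×157 + 8.2×15.4 + 0.095×110 = 293.7
Vm = 58.2 · log₁₀(3.703) = 58.2 × (0.5685) = 33.09 mV

33 mV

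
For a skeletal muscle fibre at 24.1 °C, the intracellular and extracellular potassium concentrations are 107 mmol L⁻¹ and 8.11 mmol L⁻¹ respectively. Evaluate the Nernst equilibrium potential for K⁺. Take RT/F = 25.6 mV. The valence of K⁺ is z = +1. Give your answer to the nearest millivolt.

-66 mV

E = (25.6/z) · ln([K⁺]_out/[K⁺]_in) with z = +1.
= (25.6/1) · ln(8.11/107) = 25.60 · ln(0.07579)
= 25.60 · (-2.5797) = -66.04 mV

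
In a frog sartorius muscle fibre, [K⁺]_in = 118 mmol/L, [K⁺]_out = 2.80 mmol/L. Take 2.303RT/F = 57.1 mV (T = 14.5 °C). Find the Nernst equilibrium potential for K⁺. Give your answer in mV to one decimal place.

-92.8 mV

E = (57.1/z) · log₁₀([K⁺]_out/[K⁺]_in) with z = +1.
= (57.1/1) · log₁₀(2.80/118) = 57.10 · log₁₀(0.02373)
= 57.10 · (-1.6247) = -92.77 mV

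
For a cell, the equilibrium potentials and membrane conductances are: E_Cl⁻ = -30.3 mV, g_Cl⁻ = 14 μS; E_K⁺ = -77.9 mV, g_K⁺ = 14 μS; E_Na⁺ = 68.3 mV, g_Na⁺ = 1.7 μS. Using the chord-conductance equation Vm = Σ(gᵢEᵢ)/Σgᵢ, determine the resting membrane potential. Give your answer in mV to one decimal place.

Σ gᵢEᵢ = 14·(-30.3) + 14·(-77.9) + 1.7·(68.3) = -1398.69
Σ gᵢ = 14 + 14 + 1.7 = 29.7
Vm = -1398.69 / 29.7 = -47.09 mV

-47.1 mV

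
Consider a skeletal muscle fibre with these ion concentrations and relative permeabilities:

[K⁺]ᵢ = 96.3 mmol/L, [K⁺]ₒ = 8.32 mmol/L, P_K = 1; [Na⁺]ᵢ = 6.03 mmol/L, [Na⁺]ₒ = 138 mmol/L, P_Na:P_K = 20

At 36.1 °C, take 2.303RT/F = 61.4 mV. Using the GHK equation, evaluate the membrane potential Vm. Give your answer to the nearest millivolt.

Vm = 61.4 · log₁₀[(Σ P·[cation]ₒ + Σ P·[anion]ᵢ) / (Σ P·[cation]ᵢ + Σ P·[anion]ₒ)]
Numerator = 1×8.32 + 20×138 = 2768
Denominator = 1×96.3 + 20×6.03 = 216.9
Vm = 61.4 · log₁₀(12.763) = 61.4 × (1.1060) = 67.91 mV

68 mV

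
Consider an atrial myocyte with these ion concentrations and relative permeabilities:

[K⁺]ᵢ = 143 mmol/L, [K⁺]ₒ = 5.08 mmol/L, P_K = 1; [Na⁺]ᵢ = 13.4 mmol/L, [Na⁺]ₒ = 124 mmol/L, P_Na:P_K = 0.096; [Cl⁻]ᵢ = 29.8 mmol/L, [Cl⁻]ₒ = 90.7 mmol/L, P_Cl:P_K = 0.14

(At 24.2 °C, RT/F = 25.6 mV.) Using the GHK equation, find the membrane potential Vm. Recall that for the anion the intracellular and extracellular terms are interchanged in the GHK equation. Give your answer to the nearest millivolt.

Vm = 25.6 · ln[(Σ P·[cation]ₒ + Σ P·[anion]ᵢ) / (Σ P·[cation]ᵢ + Σ P·[anion]ₒ)]
Numerator = 1×5.08 + 0.096×124 + 0.14×29.8 = 21.16
Denominator = 1×143 + 0.096×13.4 + 0.14×90.7 = 157
Vm = 25.6 · ln(0.13476) = 25.6 × (-2.0042) = -51.31 mV

-51 mV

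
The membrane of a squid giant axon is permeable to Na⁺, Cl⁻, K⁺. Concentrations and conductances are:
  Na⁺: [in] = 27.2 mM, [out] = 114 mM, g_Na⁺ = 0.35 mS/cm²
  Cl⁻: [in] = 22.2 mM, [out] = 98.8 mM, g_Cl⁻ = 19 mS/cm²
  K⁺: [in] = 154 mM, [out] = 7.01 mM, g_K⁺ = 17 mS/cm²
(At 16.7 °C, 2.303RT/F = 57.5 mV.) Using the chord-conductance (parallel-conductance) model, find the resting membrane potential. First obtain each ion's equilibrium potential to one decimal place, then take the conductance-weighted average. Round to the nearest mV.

E_Na⁺ = (57.5/1)·log₁₀(114/27.2) = 35.8 mV
E_Cl⁻ = (57.5/-1)·log₁₀(98.8/22.2) = -37.3 mV
E_K⁺ = (57.5/1)·log₁₀(7.01/154) = -77.2 mV
Vm = (Σ gᵢEᵢ)/(Σ gᵢ) = (0.35·35.8 + 19·-37.3 + 17·-77.2) / (0.35 + 19 + 17)
= -2008.57 / 36.35 = -55.26 mV

-55 mV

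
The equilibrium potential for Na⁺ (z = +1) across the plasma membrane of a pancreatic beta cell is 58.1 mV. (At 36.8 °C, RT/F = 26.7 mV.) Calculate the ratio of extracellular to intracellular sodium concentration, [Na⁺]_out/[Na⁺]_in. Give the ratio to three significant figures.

8.81

ln([out]/[in]) = E·z/(26.7) = 58.1 × 1 / 26.7 = 2.1760
[out]/[in] = e^(2.1760) = 8.811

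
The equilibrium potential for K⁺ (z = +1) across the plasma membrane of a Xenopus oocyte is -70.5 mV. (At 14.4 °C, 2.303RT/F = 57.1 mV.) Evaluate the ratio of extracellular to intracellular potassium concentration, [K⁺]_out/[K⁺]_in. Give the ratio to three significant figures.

0.0583

log₁₀([out]/[in]) = E·z/(57.1) = -70.5 × 1 / 57.1 = -1.2347
[out]/[in] = 10^(-1.2347) = 0.05825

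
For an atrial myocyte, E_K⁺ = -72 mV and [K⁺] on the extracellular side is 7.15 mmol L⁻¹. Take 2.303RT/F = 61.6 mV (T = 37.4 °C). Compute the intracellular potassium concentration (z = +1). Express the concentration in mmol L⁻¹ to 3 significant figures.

Nernst: E = (61.6/1) · log₁₀([out]/[in]), so log₁₀([out]/[in]) = -72.0 × 1 / 61.6 = -1.1688.
[out]/[in] = 10^(-1.1688) = 0.06779.
[in] = 7.15 / 0.06779 = 105.5 mmol L⁻¹.

105 mmol L⁻¹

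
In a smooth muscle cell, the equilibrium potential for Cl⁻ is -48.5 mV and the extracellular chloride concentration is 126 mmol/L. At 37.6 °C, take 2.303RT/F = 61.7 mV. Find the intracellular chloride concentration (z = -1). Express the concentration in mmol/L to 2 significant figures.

21 mmol/L

Nernst: E = (61.7/-1) · log₁₀([out]/[in]), so log₁₀([out]/[in]) = -48.5 × -1 / 61.7 = 0.7861.
[out]/[in] = 10^(0.7861) = 6.11.
[in] = 126 / 6.11 = 20.62 mmol/L.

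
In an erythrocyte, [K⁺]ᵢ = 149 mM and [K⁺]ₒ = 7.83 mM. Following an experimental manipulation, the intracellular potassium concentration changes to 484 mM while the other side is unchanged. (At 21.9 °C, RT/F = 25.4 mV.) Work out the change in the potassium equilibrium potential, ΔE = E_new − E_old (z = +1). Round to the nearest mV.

-30 mV

E_old = (25.4/1)·ln(7.83/149) = -74.83 mV
E_new = (25.4/1)·ln(7.83/484) = -104.75 mV
ΔE = -104.75 − (-74.83) = -29.92 mV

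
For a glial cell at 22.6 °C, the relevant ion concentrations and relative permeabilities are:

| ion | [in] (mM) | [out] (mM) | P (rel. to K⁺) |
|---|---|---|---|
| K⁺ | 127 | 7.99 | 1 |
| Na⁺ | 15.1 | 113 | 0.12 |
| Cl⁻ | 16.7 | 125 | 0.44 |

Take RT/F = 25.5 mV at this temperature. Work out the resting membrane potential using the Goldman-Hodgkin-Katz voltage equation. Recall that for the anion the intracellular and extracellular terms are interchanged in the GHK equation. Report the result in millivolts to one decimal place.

-47.2 mV

Vm = 25.5 · ln[(Σ P·[cation]ₒ + Σ P·[anion]ᵢ) / (Σ P·[cation]ᵢ + Σ P·[anion]ₒ)]
Numerator = 1×7.99 + 0.12×113 + 0.44×16.7 = 28.9
Denominator = 1×127 + 0.12×15.1 + 0.44×125 = 183.8
Vm = 25.5 · ln(0.15721) = 25.5 × (-1.8501) = -47.18 mV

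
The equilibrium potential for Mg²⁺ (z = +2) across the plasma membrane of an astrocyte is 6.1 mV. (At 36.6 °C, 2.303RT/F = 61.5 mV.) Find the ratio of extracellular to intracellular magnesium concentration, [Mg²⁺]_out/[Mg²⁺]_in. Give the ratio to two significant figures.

log₁₀([out]/[in]) = E·z/(61.5) = 6.1 × 2 / 61.5 = 0.1984
[out]/[in] = 10^(0.1984) = 1.579

1.6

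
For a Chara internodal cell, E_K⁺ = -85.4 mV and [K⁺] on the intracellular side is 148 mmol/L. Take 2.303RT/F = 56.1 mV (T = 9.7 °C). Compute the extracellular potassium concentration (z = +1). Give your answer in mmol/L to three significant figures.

Nernst: E = (56.1/1) · log₁₀([out]/[in]), so log₁₀([out]/[in]) = -85.4 × 1 / 56.1 = -1.5223.
[out]/[in] = 10^(-1.5223) = 0.03004.
[out] = 0.03004 × 148 = 4.446 mmol/L.

4.45 mmol/L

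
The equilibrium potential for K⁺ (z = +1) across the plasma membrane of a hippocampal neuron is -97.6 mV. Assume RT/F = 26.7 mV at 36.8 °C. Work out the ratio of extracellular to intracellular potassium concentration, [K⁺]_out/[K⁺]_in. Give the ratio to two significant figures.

ln([out]/[in]) = E·z/(26.7) = -97.6 × 1 / 26.7 = -3.6554
[out]/[in] = e^(-3.6554) = 0.02585

0.026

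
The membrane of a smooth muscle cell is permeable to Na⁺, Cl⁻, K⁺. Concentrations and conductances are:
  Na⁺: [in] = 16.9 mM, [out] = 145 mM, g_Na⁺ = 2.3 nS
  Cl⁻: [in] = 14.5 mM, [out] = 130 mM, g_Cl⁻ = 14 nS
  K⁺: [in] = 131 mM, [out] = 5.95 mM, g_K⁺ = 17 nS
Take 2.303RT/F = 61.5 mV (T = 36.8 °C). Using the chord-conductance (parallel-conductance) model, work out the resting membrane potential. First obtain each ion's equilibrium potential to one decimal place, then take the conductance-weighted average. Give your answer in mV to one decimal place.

-62.8 mV

E_Na⁺ = (61.5/1)·log₁₀(145/16.9) = 57.4 mV
E_Cl⁻ = (61.5/-1)·log₁₀(130/14.5) = -58.6 mV
E_K⁺ = (61.5/1)·log₁₀(5.95/131) = -82.6 mV
Vm = (Σ gᵢEᵢ)/(Σ gᵢ) = (2.3·57.4 + 14·-58.6 + 17·-82.6) / (2.3 + 14 + 17)
= -2092.58 / 33.3 = -62.84 mV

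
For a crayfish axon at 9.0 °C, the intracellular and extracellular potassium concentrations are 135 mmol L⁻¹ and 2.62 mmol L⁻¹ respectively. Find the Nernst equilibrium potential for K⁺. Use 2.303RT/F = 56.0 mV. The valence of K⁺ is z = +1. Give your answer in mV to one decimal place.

E = (56.0/z) · log₁₀([K⁺]_out/[K⁺]_in) with z = +1.
= (56.0/1) · log₁₀(2.62/135) = 56.00 · log₁₀(0.01941)
= 56.00 · (-1.7120) = -95.87 mV

-95.9 mV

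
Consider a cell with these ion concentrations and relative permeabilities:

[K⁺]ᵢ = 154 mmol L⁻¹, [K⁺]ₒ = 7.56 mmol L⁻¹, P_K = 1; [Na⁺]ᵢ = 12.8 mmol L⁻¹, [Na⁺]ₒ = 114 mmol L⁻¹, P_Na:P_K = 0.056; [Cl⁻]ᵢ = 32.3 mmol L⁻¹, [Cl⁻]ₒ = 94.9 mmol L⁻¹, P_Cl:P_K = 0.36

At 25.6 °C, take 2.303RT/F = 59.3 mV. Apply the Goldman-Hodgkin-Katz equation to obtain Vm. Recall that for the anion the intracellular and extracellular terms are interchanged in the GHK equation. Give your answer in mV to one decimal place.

Vm = 59.3 · log₁₀[(Σ P·[cation]ₒ + Σ P·[anion]ᵢ) / (Σ P·[cation]ᵢ + Σ P·[anion]ₒ)]
Numerator = 1×7.56 + 0.056×114 + 0.36×32.3 = 25.57
Denominator = 1×154 + 0.056×12.8 + 0.36×94.9 = 188.9
Vm = 59.3 · log₁₀(0.13539) = 59.3 × (-0.8684) = -51.50 mV

-51.5 mV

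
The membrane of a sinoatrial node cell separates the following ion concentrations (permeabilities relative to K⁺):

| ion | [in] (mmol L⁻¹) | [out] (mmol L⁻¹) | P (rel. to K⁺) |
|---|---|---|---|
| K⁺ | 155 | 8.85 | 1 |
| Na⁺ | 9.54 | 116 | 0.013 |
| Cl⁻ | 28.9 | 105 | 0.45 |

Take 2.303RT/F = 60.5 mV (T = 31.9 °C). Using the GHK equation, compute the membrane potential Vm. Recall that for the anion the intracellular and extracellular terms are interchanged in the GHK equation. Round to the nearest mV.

Vm = 60.5 · log₁₀[(Σ P·[cation]ₒ + Σ P·[anion]ᵢ) / (Σ P·[cation]ᵢ + Σ P·[anion]ₒ)]
Numerator = 1×8.85 + 0.013×116 + 0.45×28.9 = 23.36
Denominator = 1×155 + 0.013×9.54 + 0.45×105 = 202.4
Vm = 60.5 · log₁₀(0.11544) = 60.5 × (-0.9376) = -56.73 mV

-57 mV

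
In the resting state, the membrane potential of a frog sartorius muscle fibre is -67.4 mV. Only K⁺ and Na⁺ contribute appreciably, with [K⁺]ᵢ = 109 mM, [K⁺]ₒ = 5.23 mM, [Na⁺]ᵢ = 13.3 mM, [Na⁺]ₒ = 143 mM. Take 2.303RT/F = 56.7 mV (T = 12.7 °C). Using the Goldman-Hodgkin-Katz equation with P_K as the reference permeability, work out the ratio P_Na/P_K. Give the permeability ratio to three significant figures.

Let α = P_Na/P_K. GHK: Vm = 56.7·log₁₀[(Kₒ + α·Naₒ)/(Kᵢ + α·Naᵢ)].
10^(Vm/56.7) = 10^(-67.4/56.7) = 0.064757
So 0.064757·(Kᵢ + α·Naᵢ) = Kₒ + α·Naₒ → α = (0.064757·109.0 − 5.23) / (143.0 − 0.064757·13.3)
α = (7.059 − 5.23) / (143.0 − 0.8613) = 1.829/142.1 = 0.01286

0.0129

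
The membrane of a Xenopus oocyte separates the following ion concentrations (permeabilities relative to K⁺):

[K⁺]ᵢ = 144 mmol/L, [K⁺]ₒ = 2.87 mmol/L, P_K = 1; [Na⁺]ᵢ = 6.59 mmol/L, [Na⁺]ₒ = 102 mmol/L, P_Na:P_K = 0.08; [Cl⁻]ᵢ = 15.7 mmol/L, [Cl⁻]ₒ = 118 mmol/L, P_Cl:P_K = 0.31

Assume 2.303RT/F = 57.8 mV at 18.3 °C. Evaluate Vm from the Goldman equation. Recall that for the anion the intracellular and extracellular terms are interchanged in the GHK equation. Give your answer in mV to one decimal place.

Vm = 57.8 · log₁₀[(Σ P·[cation]ₒ + Σ P·[anion]ᵢ) / (Σ P·[cation]ᵢ + Σ P·[anion]ₒ)]
Numerator = 1×2.87 + 0.08×102 + 0.31×15.7 = 15.9
Denominator = 1×144 + 0.08×6.59 + 0.31×118 = 181.1
Vm = 57.8 · log₁₀(0.087777) = 57.8 × (-1.0566) = -61.07 mV

-61.1 mV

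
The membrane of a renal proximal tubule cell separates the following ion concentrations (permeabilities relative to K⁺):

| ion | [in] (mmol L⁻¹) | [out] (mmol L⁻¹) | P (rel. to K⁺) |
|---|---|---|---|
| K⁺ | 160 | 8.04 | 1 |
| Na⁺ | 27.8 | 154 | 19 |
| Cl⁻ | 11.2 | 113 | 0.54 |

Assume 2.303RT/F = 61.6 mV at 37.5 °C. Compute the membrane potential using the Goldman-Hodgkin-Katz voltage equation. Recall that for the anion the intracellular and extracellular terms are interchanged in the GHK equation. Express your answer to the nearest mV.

Vm = 61.6 · log₁₀[(Σ P·[cation]ₒ + Σ P·[anion]ᵢ) / (Σ P·[cation]ᵢ + Σ P·[anion]ₒ)]
Numerator = 1×8.04 + 19×154 + 0.54×11.2 = 2940
Denominator = 1×160 + 19×27.8 + 0.54×113 = 749.2
Vm = 61.6 · log₁₀(3.9242) = 61.6 × (0.5938) = 36.58 mV

37 mV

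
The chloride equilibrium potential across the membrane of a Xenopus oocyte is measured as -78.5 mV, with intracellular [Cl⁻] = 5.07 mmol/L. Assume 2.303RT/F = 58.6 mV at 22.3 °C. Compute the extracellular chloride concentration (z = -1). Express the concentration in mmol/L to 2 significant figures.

Nernst: E = (58.6/-1) · log₁₀([out]/[in]), so log₁₀([out]/[in]) = -78.5 × -1 / 58.6 = 1.3396.
[out]/[in] = 10^(1.3396) = 21.86.
[out] = 21.86 × 5.07 = 110.8 mmol/L.

110 mmol/L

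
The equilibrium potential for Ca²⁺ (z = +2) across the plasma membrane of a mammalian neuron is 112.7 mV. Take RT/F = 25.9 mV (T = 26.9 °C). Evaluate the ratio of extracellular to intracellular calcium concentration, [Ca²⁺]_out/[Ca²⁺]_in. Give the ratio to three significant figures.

ln([out]/[in]) = E·z/(25.9) = 112.7 × 2 / 25.9 = 8.7027
[out]/[in] = e^(8.7027) = 6019

6020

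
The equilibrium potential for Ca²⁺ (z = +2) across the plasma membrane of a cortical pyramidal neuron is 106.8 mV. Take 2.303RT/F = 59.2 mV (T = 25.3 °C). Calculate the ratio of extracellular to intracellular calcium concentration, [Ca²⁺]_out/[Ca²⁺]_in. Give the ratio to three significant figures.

log₁₀([out]/[in]) = E·z/(59.2) = 106.8 × 2 / 59.2 = 3.6081
[out]/[in] = 10^(3.6081) = 4056

4060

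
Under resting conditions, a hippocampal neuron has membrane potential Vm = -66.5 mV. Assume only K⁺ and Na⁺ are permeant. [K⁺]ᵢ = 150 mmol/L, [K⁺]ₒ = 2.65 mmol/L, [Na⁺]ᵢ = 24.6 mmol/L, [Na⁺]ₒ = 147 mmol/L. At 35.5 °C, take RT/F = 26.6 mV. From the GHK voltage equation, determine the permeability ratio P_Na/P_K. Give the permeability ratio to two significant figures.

0.067

Let α = P_Na/P_K. GHK: Vm = 26.6·ln[(Kₒ + α·Naₒ)/(Kᵢ + α·Naᵢ)].
e^(Vm/26.6) = e^(-66.5/26.6) = 0.082085
So 0.082085·(Kᵢ + α·Naᵢ) = Kₒ + α·Naₒ → α = (0.082085·150.0 − 2.65) / (147.0 − 0.082085·24.6)
α = (12.31 − 2.65) / (147.0 − 2.019) = 9.663/145 = 0.06665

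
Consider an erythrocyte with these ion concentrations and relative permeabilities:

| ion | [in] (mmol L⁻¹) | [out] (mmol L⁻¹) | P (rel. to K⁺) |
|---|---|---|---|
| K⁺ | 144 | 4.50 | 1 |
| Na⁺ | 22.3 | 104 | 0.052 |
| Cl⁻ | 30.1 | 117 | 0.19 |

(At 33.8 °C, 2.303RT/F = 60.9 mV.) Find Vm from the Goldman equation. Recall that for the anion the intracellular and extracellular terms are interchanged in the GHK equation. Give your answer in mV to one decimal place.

-62.7 mV

Vm = 60.9 · log₁₀[(Σ P·[cation]ₒ + Σ P·[anion]ᵢ) / (Σ P·[cation]ᵢ + Σ P·[anion]ₒ)]
Numerator = 1×4.50 + 0.052×104 + 0.19×30.1 = 15.63
Denominator = 1×144 + 0.052×22.3 + 0.19×117 = 167.4
Vm = 60.9 · log₁₀(0.093357) = 60.9 × (-1.0299) = -62.72 mV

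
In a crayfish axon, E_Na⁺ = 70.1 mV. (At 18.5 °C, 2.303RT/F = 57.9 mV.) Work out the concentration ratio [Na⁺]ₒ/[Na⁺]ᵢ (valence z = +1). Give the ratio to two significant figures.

log₁₀([out]/[in]) = E·z/(57.9) = 70.1 × 1 / 57.9 = 1.2107
[out]/[in] = 10^(1.2107) = 16.24

16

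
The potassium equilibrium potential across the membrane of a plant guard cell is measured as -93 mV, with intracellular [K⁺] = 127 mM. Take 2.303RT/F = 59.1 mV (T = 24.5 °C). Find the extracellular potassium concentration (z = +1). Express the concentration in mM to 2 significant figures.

3.4 mM

Nernst: E = (59.1/1) · log₁₀([out]/[in]), so log₁₀([out]/[in]) = -93.0 × 1 / 59.1 = -1.5736.
[out]/[in] = 10^(-1.5736) = 0.02669.
[out] = 0.02669 × 127 = 3.39 mM.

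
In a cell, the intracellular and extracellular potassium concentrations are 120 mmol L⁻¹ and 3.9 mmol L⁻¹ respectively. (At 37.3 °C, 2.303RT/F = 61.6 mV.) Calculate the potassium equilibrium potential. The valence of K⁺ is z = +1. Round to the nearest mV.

-92 mV

E = (61.6/z) · log₁₀([K⁺]_out/[K⁺]_in) with z = +1.
= (61.6/1) · log₁₀(3.9/120) = 61.60 · log₁₀(0.0325)
= 61.60 · (-1.4881) = -91.67 mV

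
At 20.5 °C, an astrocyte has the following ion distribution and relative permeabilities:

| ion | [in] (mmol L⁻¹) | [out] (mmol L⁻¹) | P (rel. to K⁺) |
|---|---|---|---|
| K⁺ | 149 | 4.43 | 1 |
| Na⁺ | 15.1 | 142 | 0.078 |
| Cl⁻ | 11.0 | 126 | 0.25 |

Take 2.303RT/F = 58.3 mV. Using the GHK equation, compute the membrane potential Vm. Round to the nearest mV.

-58 mV

Vm = 58.3 · log₁₀[(Σ P·[cation]ₒ + Σ P·[anion]ᵢ) / (Σ P·[cation]ᵢ + Σ P·[anion]ₒ)]
Numerator = 1×4.43 + 0.078×142 + 0.25×11.0 = 18.26
Denominator = 1×149 + 0.078×15.1 + 0.25×126 = 181.7
Vm = 58.3 · log₁₀(0.10049) = 58.3 × (-0.9979) = -58.18 mV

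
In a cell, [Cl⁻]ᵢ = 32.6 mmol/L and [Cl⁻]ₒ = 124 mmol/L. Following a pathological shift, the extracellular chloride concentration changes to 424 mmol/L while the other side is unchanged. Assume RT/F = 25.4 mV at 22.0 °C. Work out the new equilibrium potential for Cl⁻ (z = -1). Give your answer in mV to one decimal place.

After the shift: [Cl⁻]_out = 424, [Cl⁻]_in = 32.6 mmol/L.
E_new = (25.4/-1)·ln(424/32.6) = -25.40 · (2.5654) = -65.16 mV

-65.2 mV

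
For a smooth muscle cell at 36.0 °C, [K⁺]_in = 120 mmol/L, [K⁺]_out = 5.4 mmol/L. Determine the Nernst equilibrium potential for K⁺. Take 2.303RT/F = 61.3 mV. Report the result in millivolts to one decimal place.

-82.6 mV

E = (61.3/z) · log₁₀([K⁺]_out/[K⁺]_in) with z = +1.
= (61.3/1) · log₁₀(5.4/120) = 61.30 · log₁₀(0.045)
= 61.30 · (-1.3468) = -82.56 mV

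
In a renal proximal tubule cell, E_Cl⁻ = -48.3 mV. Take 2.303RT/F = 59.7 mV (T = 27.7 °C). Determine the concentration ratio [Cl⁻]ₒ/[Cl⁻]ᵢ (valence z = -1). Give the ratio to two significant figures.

6.4

log₁₀([out]/[in]) = E·z/(59.7) = -48.3 × -1 / 59.7 = 0.8090
[out]/[in] = 10^(0.8090) = 6.442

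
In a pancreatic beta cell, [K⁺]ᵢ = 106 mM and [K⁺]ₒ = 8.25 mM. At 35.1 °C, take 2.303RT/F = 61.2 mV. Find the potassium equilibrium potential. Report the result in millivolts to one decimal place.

E = (61.2/z) · log₁₀([K⁺]_out/[K⁺]_in) with z = +1.
= (61.2/1) · log₁₀(8.25/106) = 61.20 · log₁₀(0.07783)
= 61.20 · (-1.1089) = -67.86 mV

-67.9 mV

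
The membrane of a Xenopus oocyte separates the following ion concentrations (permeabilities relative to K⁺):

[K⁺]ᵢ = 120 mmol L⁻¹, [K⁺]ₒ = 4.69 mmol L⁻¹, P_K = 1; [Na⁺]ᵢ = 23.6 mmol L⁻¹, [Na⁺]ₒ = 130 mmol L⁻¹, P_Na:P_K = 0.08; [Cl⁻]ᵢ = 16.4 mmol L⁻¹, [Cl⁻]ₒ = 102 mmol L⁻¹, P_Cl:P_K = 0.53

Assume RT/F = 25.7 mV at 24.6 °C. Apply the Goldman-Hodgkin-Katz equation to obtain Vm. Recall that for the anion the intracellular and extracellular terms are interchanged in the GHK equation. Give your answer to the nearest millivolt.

-51 mV

Vm = 25.7 · ln[(Σ P·[cation]ₒ + Σ P·[anion]ᵢ) / (Σ P·[cation]ᵢ + Σ P·[anion]ₒ)]
Numerator = 1×4.69 + 0.08×130 + 0.53×16.4 = 23.78
Denominator = 1×120 + 0.08×23.6 + 0.53×102 = 175.9
Vm = 25.7 · ln(0.13516) = 25.7 × (-2.0013) = -51.43 mV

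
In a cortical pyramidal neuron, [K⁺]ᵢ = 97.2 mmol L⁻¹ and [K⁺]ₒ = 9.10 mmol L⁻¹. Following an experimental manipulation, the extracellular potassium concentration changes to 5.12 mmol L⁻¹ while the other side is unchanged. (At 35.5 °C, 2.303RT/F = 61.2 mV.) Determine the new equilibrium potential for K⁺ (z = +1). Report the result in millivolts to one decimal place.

-78.2 mV

After the shift: [K⁺]_out = 5.12, [K⁺]_in = 97.2 mmol L⁻¹.
E_new = (61.2/1)·log₁₀(5.12/97.2) = 61.20 · (-1.2784) = -78.24 mV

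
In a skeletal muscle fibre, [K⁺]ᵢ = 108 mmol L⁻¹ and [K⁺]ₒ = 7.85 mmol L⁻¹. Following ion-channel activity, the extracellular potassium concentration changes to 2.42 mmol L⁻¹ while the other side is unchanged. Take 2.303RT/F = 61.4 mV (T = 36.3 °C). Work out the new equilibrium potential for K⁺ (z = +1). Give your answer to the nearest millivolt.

After the shift: [K⁺]_out = 2.42, [K⁺]_in = 108 mmol L⁻¹.
E_new = (61.4/1)·log₁₀(2.42/108) = 61.40 · (-1.6496) = -101.29 mV

-101 mV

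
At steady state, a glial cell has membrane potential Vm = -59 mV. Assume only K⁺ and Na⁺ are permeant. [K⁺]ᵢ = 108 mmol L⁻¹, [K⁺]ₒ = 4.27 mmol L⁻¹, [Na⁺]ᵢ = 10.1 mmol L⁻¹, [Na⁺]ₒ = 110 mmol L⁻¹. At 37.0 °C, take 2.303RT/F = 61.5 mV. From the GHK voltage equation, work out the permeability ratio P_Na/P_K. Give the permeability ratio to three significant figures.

Let α = P_Na/P_K. GHK: Vm = 61.5·log₁₀[(Kₒ + α·Naₒ)/(Kᵢ + α·Naᵢ)].
10^(Vm/61.5) = 10^(-59.0/61.5) = 0.10981
So 0.10981·(Kᵢ + α·Naᵢ) = Kₒ + α·Naₒ → α = (0.10981·108.0 − 4.27) / (110.0 − 0.10981·10.1)
α = (11.86 − 4.27) / (110.0 − 1.109) = 7.59/108.9 = 0.0697

0.0697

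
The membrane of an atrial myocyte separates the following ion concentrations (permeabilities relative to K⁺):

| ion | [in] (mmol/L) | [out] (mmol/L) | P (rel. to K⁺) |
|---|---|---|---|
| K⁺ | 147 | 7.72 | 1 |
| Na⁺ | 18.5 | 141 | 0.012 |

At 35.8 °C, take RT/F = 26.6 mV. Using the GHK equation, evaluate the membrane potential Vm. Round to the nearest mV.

Vm = 26.6 · ln[(Σ P·[cation]ₒ + Σ P·[anion]ᵢ) / (Σ P·[cation]ᵢ + Σ P·[anion]ₒ)]
Numerator = 1×7.72 + 0.012×141 = 9.412
Denominator = 1×147 + 0.012×18.5 = 147.2
Vm = 26.6 · ln(0.063931) = 26.6 × (-2.7500) = -73.15 mV

-73 mV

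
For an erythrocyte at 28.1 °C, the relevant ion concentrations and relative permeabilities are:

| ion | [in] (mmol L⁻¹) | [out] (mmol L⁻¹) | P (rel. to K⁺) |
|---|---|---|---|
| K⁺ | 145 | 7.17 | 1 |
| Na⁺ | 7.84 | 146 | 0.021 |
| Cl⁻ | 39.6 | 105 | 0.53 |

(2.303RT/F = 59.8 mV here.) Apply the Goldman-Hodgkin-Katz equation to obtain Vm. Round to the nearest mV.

-48 mV

Vm = 59.8 · log₁₀[(Σ P·[cation]ₒ + Σ P·[anion]ᵢ) / (Σ P·[cation]ᵢ + Σ P·[anion]ₒ)]
Numerator = 1×7.17 + 0.021×146 + 0.53×39.6 = 31.22
Denominator = 1×145 + 0.021×7.84 + 0.53×105 = 200.8
Vm = 59.8 · log₁₀(0.15549) = 59.8 × (-0.8083) = -48.34 mV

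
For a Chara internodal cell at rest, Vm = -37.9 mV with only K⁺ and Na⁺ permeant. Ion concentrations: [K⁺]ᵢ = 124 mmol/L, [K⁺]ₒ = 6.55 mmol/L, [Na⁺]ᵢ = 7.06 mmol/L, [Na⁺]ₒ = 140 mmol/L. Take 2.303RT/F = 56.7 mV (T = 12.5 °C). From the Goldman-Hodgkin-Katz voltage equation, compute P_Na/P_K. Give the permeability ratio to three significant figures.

Let α = P_Na/P_K. GHK: Vm = 56.7·log₁₀[(Kₒ + α·Naₒ)/(Kᵢ + α·Naᵢ)].
10^(Vm/56.7) = 10^(-37.9/56.7) = 0.21457
So 0.21457·(Kᵢ + α·Naᵢ) = Kₒ + α·Naₒ → α = (0.21457·124.0 − 6.55) / (140.0 − 0.21457·7.06)
α = (26.61 − 6.55) / (140.0 − 1.515) = 20.06/138.5 = 0.1448

0.145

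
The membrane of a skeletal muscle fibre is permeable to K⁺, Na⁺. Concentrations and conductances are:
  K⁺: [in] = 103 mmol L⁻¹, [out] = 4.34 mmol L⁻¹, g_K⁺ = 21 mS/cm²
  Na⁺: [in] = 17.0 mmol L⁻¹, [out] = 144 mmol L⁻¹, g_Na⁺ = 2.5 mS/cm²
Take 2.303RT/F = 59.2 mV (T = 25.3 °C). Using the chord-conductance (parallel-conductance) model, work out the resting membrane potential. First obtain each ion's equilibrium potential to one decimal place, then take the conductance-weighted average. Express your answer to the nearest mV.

-67 mV

E_K⁺ = (59.2/1)·log₁₀(4.34/103) = -81.4 mV
E_Na⁺ = (59.2/1)·log₁₀(144/17.0) = 54.9 mV
Vm = (Σ gᵢEᵢ)/(Σ gᵢ) = (21·-81.4 + 2.5·54.9) / (21 + 2.5)
= -1572.15 / 23.5 = -66.90 mV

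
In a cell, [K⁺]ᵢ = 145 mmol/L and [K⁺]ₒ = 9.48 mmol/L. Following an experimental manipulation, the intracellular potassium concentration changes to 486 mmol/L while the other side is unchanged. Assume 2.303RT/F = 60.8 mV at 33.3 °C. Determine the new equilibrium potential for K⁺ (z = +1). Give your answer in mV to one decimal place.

After the shift: [K⁺]_out = 9.48, [K⁺]_in = 486 mmol/L.
E_new = (60.8/1)·log₁₀(9.48/486) = 60.80 · (-1.7098) = -103.96 mV

-104.0 mV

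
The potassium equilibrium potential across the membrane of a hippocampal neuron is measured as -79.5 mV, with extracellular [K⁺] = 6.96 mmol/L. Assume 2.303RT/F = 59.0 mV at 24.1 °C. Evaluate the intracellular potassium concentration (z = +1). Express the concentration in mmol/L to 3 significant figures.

Nernst: E = (59.0/1) · log₁₀([out]/[in]), so log₁₀([out]/[in]) = -79.5 × 1 / 59.0 = -1.3475.
[out]/[in] = 10^(-1.3475) = 0.04493.
[in] = 6.96 / 0.04493 = 154.9 mmol/L.

155 mmol/L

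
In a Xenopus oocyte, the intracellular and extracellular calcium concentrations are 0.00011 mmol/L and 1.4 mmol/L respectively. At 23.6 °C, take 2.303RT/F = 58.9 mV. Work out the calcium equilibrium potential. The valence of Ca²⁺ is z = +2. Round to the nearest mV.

121 mV

E = (58.9/z) · log₁₀([Ca²⁺]_out/[Ca²⁺]_in) with z = +2.
= (58.9/2) · log₁₀(1.4/0.00011) = 29.45 · log₁₀(1.273e+04)
= 29.45 · (4.1047) = 120.88 mV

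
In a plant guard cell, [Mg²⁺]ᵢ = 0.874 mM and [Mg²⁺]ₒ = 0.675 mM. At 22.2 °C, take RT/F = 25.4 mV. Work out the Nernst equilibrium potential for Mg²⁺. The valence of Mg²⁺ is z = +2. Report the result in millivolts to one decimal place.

E = (25.4/z) · ln([Mg²⁺]_out/[Mg²⁺]_in) with z = +2.
= (25.4/2) · ln(0.675/0.874) = 12.70 · ln(0.7723)
= 12.70 · (-0.2584) = -3.28 mV

-3.3 mV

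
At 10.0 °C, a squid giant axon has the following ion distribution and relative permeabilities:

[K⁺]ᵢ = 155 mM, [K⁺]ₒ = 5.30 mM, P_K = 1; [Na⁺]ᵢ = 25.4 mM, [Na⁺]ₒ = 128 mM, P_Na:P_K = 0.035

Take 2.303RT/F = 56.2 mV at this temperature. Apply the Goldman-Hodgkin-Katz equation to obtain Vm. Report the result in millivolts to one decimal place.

Vm = 56.2 · log₁₀[(Σ P·[cation]ₒ + Σ P·[anion]ᵢ) / (Σ P·[cation]ᵢ + Σ P·[anion]ₒ)]
Numerator = 1×5.30 + 0.035×128 = 9.78
Denominator = 1×155 + 0.035×25.4 = 155.9
Vm = 56.2 · log₁₀(0.062737) = 56.2 × (-1.2025) = -67.58 mV

-67.6 mV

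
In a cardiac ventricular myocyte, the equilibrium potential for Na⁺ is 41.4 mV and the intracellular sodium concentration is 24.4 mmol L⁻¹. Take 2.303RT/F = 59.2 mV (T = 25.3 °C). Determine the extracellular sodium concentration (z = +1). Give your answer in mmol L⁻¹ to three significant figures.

Nernst: E = (59.2/1) · log₁₀([out]/[in]), so log₁₀([out]/[in]) = 41.4 × 1 / 59.2 = 0.6993.
[out]/[in] = 10^(0.6993) = 5.004.
[out] = 5.004 × 24.4 = 122.1 mmol L⁻¹.

122 mmol L⁻¹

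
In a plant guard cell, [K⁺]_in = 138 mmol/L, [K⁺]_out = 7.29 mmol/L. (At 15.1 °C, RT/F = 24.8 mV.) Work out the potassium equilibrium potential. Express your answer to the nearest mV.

-73 mV

E = (24.8/z) · ln([K⁺]_out/[K⁺]_in) with z = +1.
= (24.8/1) · ln(7.29/138) = 24.80 · ln(0.05283)
= 24.80 · (-2.9408) = -72.93 mV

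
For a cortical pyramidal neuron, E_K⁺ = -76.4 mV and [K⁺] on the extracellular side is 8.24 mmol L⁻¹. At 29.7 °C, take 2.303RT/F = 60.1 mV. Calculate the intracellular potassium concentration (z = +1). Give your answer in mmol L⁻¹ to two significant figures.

150 mmol L⁻¹

Nernst: E = (60.1/1) · log₁₀([out]/[in]), so log₁₀([out]/[in]) = -76.4 × 1 / 60.1 = -1.2712.
[out]/[in] = 10^(-1.2712) = 0.05355.
[in] = 8.24 / 0.05355 = 153.9 mmol L⁻¹.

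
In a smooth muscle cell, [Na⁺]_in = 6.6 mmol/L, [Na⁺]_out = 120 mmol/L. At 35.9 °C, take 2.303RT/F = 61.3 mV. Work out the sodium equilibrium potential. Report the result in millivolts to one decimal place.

E = (61.3/z) · log₁₀([Na⁺]_out/[Na⁺]_in) with z = +1.
= (61.3/1) · log₁₀(120/6.6) = 61.30 · log₁₀(18.18)
= 61.30 · (1.2596) = 77.22 mV

77.2 mV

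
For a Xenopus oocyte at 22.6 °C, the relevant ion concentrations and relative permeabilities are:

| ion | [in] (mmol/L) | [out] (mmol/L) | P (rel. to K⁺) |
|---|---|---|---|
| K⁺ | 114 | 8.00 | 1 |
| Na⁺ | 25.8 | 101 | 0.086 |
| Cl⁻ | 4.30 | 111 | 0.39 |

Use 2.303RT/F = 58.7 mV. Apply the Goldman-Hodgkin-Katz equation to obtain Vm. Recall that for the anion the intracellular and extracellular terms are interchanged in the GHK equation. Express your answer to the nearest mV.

-55 mV

Vm = 58.7 · log₁₀[(Σ P·[cation]ₒ + Σ P·[anion]ᵢ) / (Σ P·[cation]ᵢ + Σ P·[anion]ₒ)]
Numerator = 1×8.00 + 0.086×101 + 0.39×4.30 = 18.36
Denominator = 1×114 + 0.086×25.8 + 0.39×111 = 159.5
Vm = 58.7 · log₁₀(0.11512) = 58.7 × (-0.9388) = -55.11 mV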